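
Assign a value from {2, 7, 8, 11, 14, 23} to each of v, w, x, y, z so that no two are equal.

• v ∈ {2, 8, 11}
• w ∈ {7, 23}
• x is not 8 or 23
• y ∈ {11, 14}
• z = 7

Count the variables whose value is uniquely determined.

z's domain is down to {7}, so z = 7. Remove 7 from w, x.
w's domain is down to {23}, so w = 23.
Determined: w=23, z=7. The other variables each still have more than one consistent value. That makes 2.

2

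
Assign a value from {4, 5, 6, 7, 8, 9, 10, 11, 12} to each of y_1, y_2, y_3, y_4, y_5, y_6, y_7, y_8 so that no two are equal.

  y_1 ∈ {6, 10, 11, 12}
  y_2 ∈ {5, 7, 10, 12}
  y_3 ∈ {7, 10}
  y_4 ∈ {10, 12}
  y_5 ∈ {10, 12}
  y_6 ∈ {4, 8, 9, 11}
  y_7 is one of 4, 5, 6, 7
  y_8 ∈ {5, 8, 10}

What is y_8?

y_4 and y_5 share exactly the 2 values {10, 12}; by pigeonhole those values go to them, so strike 10, 12 from y_1, y_2, y_3, y_8.
y_3's domain is down to {7}, so y_3 = 7. Strike 7 from y_2, y_7.
y_2 must be 5 (only option left). Remove 5 from y_7, y_8.
So y_8 = 8.

8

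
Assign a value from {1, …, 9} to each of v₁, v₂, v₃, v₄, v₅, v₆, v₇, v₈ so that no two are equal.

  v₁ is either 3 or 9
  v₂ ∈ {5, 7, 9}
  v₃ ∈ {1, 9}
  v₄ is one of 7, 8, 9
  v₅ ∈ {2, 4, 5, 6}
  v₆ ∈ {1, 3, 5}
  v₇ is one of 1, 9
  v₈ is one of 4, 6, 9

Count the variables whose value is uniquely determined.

v₃ and v₇ between them cover only {1, 9} — a naked pair. Remove those values from v₁, v₂, v₄, v₆, v₈.
v₁'s domain is down to {3}, so v₁ = 3. Remove 3 from v₆.
v₆ must be 5 (only option left). Strike 5 from v₂, v₅.
That leaves v₂ = 7. Strike 7 from v₄.
v₄ has just one choice, so v₄ = 8.
Determined: v₁=3, v₂=7, v₄=8, v₆=5. The other variables each still have more than one consistent value. That makes 4.

4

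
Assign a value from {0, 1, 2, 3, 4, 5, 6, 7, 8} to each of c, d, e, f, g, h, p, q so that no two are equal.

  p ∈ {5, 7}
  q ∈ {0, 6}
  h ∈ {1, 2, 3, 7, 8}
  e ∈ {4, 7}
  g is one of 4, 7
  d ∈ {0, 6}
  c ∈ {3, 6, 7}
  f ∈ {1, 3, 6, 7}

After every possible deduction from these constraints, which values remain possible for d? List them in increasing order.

0, 6

The 2 variables d and q are confined to {0, 6}, which locks those values in; drop them from c, f.
The 2 variables e and g are confined to {4, 7}, which locks those values in; drop them from c, f, h, p.
c has just one choice, so c = 3. Remove 3 from f, h.
f's domain is down to {1}, so f = 1. Strike 1 from h.
That leaves p = 5.
No further eliminations apply; d can still be any of 0, 6.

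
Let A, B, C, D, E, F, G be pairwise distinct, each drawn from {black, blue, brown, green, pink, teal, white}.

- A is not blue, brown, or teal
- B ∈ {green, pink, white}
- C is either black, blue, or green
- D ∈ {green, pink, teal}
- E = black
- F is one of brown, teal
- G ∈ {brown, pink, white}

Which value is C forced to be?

E has just one choice, so E = black. Eliminate black elsewhere: A, C.
Among the 6 still-open variables, blue fits only C (and all 6 values in {blue, brown, green, pink, teal, white} must be used), so C = blue.

blue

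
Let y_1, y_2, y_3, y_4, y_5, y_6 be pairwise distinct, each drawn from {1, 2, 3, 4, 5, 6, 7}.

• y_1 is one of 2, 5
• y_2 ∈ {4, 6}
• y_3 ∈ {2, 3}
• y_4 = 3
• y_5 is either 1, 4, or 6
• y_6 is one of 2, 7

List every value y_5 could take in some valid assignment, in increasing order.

1, 4, 6

y_4 must be 3 (only option left). Eliminate 3 elsewhere: y_3.
y_3's domain is down to {2}, so y_3 = 2. Eliminate 2 elsewhere: y_1, y_6.
y_6 has just one choice, so y_6 = 7.
y_1's domain is down to {5}, so y_1 = 5.
No further eliminations apply; y_5 can still be any of 1, 4, 6.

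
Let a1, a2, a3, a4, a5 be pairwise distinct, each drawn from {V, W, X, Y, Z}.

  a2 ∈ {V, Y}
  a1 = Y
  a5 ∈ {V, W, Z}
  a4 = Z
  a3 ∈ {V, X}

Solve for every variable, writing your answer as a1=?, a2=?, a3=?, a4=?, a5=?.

a1 must be Y (only option left). Eliminate Y elsewhere: a2.
a2's domain is down to {V}, so a2 = V. Eliminate V elsewhere: a3, a5.
That leaves a3 = X.
a4 must be Z (only option left). Remove Z from a5.
a5's domain is down to {W}, so a5 = W.

a1=Y, a2=V, a3=X, a4=Z, a5=W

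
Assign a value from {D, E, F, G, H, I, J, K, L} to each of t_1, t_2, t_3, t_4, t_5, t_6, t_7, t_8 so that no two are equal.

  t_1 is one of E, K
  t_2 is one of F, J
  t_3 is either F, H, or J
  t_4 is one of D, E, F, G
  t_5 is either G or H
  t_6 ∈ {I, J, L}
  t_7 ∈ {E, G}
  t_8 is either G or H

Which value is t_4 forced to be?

D

t_5 and t_8 share exactly the 2 values {G, H}; by pigeonhole those values go to them, so strike G, H from t_3, t_4, t_7.
t_7 must be E (only option left). Strike E from t_1, t_4.
That leaves t_1 = K.
t_2 and t_3 share exactly the 2 values {F, J}; by pigeonhole those values go to them, so strike F, J from t_4, t_6.
So t_4 = D.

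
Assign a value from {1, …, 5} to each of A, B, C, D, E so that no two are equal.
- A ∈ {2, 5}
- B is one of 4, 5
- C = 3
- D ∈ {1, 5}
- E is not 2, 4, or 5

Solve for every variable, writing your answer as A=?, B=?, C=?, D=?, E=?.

C has just one choice, so C = 3. Remove 3 from E.
E's domain is down to {1}, so E = 1. Remove 1 from D.
D's domain is down to {5}, so D = 5. So A, B can't be 5.
A must be 2 (only option left).
B must be 4 (only option left).

A=2, B=4, C=3, D=5, E=1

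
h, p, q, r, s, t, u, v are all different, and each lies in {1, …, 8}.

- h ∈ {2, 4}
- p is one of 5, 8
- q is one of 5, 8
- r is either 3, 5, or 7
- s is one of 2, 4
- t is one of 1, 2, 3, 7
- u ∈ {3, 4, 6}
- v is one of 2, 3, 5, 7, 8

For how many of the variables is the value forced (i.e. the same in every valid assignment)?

2

The 8 variables draw from only 8 values {1, 2, 3, 4, 5, 6, 7, 8}, so each is used; only t can be 1, hence t = 1.
The 7 still-open variables draw from only 7 values {2, 3, 4, 5, 6, 7, 8}, so each is used; only u can be 6, hence u = 6.
h and s share exactly the 2 values {2, 4}; by pigeonhole those values go to them, so strike 2, 4 from v.
The 2 variables p and q are confined to {5, 8}, which locks those values in; drop them from r, v.
Determined: t=1, u=6. The other variables each still have more than one consistent value. That makes 2.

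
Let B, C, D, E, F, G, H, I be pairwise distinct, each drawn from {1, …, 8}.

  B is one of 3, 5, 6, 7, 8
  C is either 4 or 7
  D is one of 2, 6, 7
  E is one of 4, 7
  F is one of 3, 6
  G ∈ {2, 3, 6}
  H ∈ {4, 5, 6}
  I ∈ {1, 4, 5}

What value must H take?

5

The 8 variables draw from only 8 values {1, 2, 3, 4, 5, 6, 7, 8}, so each is used; only I can be 1, hence I = 1.
The 7 still-open variables together cover exactly {2, 3, 4, 5, 6, 7, 8} — 7 values for 7 variables — and 8 appears only in B's list, so B = 8.
Among the 6 still-open variables, 5 fits only H (and all 6 values in {2, 3, 4, 5, 6, 7} must be used), so H = 5.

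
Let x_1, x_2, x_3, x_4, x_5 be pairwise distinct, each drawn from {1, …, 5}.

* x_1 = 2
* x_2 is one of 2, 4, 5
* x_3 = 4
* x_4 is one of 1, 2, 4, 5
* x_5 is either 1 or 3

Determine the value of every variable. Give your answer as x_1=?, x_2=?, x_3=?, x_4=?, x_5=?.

x_1=2, x_2=5, x_3=4, x_4=1, x_5=3

x_1 must be 2 (only option left). Strike 2 from x_2, x_4.
x_3 has just one choice, so x_3 = 4. Eliminate 4 elsewhere: x_2, x_4.
x_2 has just one choice, so x_2 = 5. Eliminate 5 elsewhere: x_4.
x_4 has just one choice, so x_4 = 1. Remove 1 from x_5.
x_5 has just one choice, so x_5 = 3.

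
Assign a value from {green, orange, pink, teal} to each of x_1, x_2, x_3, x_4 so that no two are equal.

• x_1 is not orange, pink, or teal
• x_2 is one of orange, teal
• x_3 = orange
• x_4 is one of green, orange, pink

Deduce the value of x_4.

x_1 has just one choice, so x_1 = green. So x_4 can't be green.
x_3's domain is down to {orange}, so x_3 = orange. So x_2, x_4 can't be orange.
So x_4 = pink.

pink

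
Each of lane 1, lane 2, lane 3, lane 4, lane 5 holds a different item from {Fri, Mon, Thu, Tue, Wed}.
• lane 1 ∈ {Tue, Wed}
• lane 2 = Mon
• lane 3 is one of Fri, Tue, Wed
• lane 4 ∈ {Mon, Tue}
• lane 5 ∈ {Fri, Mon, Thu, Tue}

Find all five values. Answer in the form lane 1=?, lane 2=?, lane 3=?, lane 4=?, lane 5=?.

lane 2 has just one choice, so lane 2 = Mon. So lane 4, lane 5 can't be Mon.
lane 4's domain is down to {Tue}, so lane 4 = Tue. Strike Tue from lane 1, lane 3, lane 5.
lane 1's domain is down to {Wed}, so lane 1 = Wed. Strike Wed from lane 3.
That leaves lane 3 = Fri. Remove Fri from lane 5.
lane 5 has just one choice, so lane 5 = Thu.

lane 1=Wed, lane 2=Mon, lane 3=Fri, lane 4=Tue, lane 5=Thu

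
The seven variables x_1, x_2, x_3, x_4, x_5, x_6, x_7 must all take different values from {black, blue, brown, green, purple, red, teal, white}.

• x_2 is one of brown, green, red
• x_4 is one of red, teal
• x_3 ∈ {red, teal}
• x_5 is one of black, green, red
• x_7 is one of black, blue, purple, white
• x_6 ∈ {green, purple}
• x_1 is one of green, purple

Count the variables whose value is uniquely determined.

2

x_1 and x_6 share exactly the 2 values {green, purple}; by pigeonhole those values go to them, so strike green, purple from x_2, x_5, x_7.
x_3 and x_4 between them cover only {red, teal} — a naked pair. Remove those values from x_2, x_5.
x_2 has just one choice, so x_2 = brown.
x_5 has just one choice, so x_5 = black. Eliminate black elsewhere: x_7.
Determined: x_2=brown, x_5=black. The other variables each still have more than one consistent value. That makes 2.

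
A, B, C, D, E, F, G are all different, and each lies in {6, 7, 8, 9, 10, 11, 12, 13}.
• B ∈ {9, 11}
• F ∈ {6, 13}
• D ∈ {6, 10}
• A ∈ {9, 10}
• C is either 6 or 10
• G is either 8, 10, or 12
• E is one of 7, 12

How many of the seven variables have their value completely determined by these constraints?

C and D share exactly the 2 values {6, 10}; by pigeonhole those values go to them, so strike 6, 10 from A, F, G.
A's domain is down to {9}, so A = 9. So B can't be 9.
B has just one choice, so B = 11.
That leaves F = 13.
Determined: A=9, B=11, F=13. The other variables each still have more than one consistent value. That makes 3.

3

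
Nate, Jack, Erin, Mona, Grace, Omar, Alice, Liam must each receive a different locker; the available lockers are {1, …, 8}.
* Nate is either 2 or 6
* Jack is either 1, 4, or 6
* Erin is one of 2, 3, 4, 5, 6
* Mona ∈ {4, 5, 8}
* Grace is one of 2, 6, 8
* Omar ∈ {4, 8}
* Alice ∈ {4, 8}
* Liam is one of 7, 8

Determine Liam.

The 8 variables together cover exactly {1, 2, 3, 4, 5, 6, 7, 8} — 8 values for 8 variables — and 1 appears only in Jack's list, so Jack = 1.
The 7 still-open variables together cover exactly {2, 3, 4, 5, 6, 7, 8} — 7 values for 7 variables — and 3 appears only in Erin's list, so Erin = 3.
Among the 6 still-open variables, 5 fits only Mona (and all 6 values in {2, 4, 5, 6, 7, 8} must be used), so Mona = 5.
The 5 still-open variables draw from only 5 values {2, 4, 6, 7, 8}, so each is used; only Liam can be 7, hence Liam = 7.

7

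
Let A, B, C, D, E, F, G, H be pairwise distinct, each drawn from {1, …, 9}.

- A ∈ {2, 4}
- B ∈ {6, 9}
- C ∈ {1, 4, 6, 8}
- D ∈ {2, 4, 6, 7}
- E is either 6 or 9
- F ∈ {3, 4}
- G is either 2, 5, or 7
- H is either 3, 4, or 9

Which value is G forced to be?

B and E between them cover only {6, 9} — a naked pair. Remove those values from C, D, H.
The 2 variables F and H are confined to {3, 4}, which locks those values in; drop them from A, C, D.
A's domain is down to {2}, so A = 2. Eliminate 2 elsewhere: D, G.
D's domain is down to {7}, so D = 7. So G can't be 7.
So G = 5.

5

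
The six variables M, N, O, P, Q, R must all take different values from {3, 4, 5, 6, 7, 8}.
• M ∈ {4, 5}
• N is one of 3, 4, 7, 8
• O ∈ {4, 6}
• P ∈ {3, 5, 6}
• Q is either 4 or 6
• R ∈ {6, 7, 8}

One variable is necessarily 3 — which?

O and Q share exactly the 2 values {4, 6}; by pigeonhole those values go to them, so strike 4, 6 from M, N, P, R.
That leaves M = 5. Eliminate 5 elsewhere: P.
So 3 goes to P.

P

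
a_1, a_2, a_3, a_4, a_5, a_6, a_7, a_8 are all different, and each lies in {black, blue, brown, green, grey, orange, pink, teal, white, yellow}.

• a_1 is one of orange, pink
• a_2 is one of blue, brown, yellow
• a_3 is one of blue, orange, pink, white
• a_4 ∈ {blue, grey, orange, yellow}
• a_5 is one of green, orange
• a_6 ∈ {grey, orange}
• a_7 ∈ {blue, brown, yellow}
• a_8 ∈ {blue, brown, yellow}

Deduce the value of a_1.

The 8 variables together cover exactly {blue, brown, green, grey, orange, pink, white, yellow} — 8 values for 8 variables — and green appears only in a_5's list, so a_5 = green.
The 7 still-open variables draw from only 7 values {blue, brown, grey, orange, pink, white, yellow}, so each is used; only a_3 can be white, hence a_3 = white.
The 6 still-open variables draw from only 6 values {blue, brown, grey, orange, pink, yellow}, so each is used; only a_1 can be pink, hence a_1 = pink.

pink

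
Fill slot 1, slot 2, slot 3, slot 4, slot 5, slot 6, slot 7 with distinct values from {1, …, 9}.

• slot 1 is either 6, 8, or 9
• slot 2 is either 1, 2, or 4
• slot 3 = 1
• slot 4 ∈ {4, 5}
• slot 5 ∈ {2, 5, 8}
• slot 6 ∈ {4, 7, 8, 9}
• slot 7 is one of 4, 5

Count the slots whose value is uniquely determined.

slot 3's domain is down to {1}, so slot 3 = 1. Eliminate 1 elsewhere: slot 2.
The 2 variables slot 4 and slot 7 are confined to {4, 5}, which locks those values in; drop them from slot 2, slot 5, slot 6.
That leaves slot 2 = 2. Remove 2 from slot 5.
slot 5's domain is down to {8}, so slot 5 = 8. Eliminate 8 elsewhere: slot 1, slot 6.
Determined: slot 2=2, slot 3=1, slot 5=8. The other slots each still have more than one consistent value. That makes 3.

3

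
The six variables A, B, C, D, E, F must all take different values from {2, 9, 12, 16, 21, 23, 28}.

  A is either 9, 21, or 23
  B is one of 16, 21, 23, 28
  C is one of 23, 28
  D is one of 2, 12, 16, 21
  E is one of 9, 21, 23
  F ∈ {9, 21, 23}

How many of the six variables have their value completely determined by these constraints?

2

The 3 variables A, E, F are confined to {9, 21, 23}, which locks those values in; drop them from B, C, D.
C must be 28 (only option left). Strike 28 from B.
That leaves B = 16. So D can't be 16.
Determined: B=16, C=28. The other variables each still have more than one consistent value. That makes 2.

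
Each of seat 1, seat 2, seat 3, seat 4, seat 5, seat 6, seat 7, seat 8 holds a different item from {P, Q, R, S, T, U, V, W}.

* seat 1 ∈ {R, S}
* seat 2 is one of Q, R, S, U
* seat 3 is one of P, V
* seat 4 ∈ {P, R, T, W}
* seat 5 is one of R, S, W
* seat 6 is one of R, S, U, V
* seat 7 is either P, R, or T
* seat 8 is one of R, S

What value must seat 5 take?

The 8 variables together cover exactly {P, Q, R, S, T, U, V, W} — 8 values for 8 variables — and Q appears only in seat 2's list, so seat 2 = Q.
Among the 7 still-open variables, U fits only seat 6 (and all 7 values in {P, R, S, T, U, V, W} must be used), so seat 6 = U.
The 6 still-open variables together cover exactly {P, R, S, T, V, W} — 6 values for 6 variables — and V appears only in seat 3's list, so seat 3 = V.
The 2 variables seat 1 and seat 8 are confined to {R, S}, which locks those values in; drop them from seat 4, seat 5, seat 7.
So seat 5 = W.

W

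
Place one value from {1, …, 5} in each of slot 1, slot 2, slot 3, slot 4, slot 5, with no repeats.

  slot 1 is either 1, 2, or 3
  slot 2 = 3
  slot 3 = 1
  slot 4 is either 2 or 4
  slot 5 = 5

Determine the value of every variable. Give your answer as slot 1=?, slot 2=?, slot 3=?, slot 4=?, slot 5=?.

slot 2 must be 3 (only option left). So slot 1 can't be 3.
That leaves slot 3 = 1. So slot 1 can't be 1.
slot 5 has just one choice, so slot 5 = 5.
slot 1 has just one choice, so slot 1 = 2. Remove 2 from slot 4.
slot 4's domain is down to {4}, so slot 4 = 4.

slot 1=2, slot 2=3, slot 3=1, slot 4=4, slot 5=5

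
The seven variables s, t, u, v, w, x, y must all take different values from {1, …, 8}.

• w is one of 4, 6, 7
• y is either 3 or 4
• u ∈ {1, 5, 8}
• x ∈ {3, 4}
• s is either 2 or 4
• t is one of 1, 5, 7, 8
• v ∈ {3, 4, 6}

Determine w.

x and y between them cover only {3, 4} — a naked pair. Remove those values from s, v, w.
s's domain is down to {2}, so s = 2.
v's domain is down to {6}, so v = 6. Strike 6 from w.
So w = 7.

7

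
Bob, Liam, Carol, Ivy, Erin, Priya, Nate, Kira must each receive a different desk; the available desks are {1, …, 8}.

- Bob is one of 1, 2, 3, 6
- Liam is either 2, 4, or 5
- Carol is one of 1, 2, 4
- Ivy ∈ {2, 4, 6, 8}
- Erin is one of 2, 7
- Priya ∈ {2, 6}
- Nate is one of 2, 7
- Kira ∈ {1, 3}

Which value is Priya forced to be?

6

Among the 8 variables, 5 fits only Liam (and all 8 values in {1, 2, 3, 4, 5, 6, 7, 8} must be used), so Liam = 5.
Among the 7 still-open variables, 8 fits only Ivy (and all 7 values in {1, 2, 3, 4, 6, 7, 8} must be used), so Ivy = 8.
Among the 6 still-open variables, 4 fits only Carol (and all 6 values in {1, 2, 3, 4, 6, 7} must be used), so Carol = 4.
The 2 variables Erin and Nate are confined to {2, 7}, which locks those values in; drop them from Bob, Priya.
So Priya = 6.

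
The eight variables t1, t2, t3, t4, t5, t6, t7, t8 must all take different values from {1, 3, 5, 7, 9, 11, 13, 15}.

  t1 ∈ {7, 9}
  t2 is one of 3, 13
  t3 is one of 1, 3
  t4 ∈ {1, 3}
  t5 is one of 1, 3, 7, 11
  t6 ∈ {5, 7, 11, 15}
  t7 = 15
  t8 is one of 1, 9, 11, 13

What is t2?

13

t7 has just one choice, so t7 = 15. Remove 15 from t6.
The 7 still-open variables draw from only 7 values {1, 3, 5, 7, 9, 11, 13}, so each is used; only t6 can be 5, hence t6 = 5.
t3 and t4 share exactly the 2 values {1, 3}; by pigeonhole those values go to them, so strike 1, 3 from t2, t5, t8.
So t2 = 13.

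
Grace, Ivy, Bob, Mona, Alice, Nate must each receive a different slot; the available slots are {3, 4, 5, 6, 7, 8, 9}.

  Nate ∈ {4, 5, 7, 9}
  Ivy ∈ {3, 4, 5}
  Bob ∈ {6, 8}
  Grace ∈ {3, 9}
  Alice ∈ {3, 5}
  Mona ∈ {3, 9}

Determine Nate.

7

Grace and Mona between them cover only {3, 9} — a naked pair. Remove those values from Ivy, Alice, Nate.
Alice's domain is down to {5}, so Alice = 5. So Ivy, Nate can't be 5.
Ivy has just one choice, so Ivy = 4. Eliminate 4 elsewhere: Nate.
So Nate = 7.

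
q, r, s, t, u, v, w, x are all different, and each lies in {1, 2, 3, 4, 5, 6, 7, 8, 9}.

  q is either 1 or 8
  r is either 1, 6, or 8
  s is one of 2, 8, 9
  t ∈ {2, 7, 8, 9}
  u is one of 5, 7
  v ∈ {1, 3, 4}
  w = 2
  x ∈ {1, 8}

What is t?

7

w must be 2 (only option left). Remove 2 from s, t.
The 2 variables q and x are confined to {1, 8}, which locks those values in; drop them from r, s, t, v.
r must be 6 (only option left).
s must be 9 (only option left). Eliminate 9 elsewhere: t.
So t = 7.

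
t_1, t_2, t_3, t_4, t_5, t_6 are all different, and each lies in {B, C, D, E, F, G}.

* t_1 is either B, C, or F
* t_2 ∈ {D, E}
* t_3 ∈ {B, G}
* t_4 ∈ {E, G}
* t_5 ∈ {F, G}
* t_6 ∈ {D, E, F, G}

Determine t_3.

The 6 variables together cover exactly {B, C, D, E, F, G} — 6 values for 6 variables — and C appears only in t_1's list, so t_1 = C.
Among the 5 still-open variables, B fits only t_3 (and all 5 values in {B, D, E, F, G} must be used), so t_3 = B.

B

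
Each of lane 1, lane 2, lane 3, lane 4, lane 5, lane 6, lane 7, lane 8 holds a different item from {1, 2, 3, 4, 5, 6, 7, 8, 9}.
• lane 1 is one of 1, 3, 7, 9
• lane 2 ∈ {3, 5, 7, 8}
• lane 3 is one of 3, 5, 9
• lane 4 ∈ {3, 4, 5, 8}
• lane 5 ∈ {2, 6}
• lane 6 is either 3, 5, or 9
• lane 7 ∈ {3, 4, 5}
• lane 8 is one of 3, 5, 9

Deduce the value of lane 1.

The 3 variables lane 3, lane 6, lane 8 are confined to {3, 5, 9}, which locks those values in; drop them from lane 1, lane 2, lane 4, lane 7.
lane 7 has just one choice, so lane 7 = 4. Eliminate 4 elsewhere: lane 4.
lane 4's domain is down to {8}, so lane 4 = 8. Remove 8 from lane 2.
That leaves lane 2 = 7. Remove 7 from lane 1.
So lane 1 = 1.

1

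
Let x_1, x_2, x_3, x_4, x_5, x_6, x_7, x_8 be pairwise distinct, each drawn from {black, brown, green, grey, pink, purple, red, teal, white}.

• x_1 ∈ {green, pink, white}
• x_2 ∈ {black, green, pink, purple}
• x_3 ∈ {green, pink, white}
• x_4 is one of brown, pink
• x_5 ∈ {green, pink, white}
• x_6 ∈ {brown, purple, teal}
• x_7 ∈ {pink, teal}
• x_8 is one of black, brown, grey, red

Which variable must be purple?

x_1, x_3, x_5 share exactly the 3 values {green, pink, white}; by pigeonhole those values go to them, so strike green, pink, white from x_2, x_4, x_7.
x_4 must be brown (only option left). Remove brown from x_6, x_8.
x_7 has just one choice, so x_7 = teal. Remove teal from x_6.
So purple goes to x_6.

x_6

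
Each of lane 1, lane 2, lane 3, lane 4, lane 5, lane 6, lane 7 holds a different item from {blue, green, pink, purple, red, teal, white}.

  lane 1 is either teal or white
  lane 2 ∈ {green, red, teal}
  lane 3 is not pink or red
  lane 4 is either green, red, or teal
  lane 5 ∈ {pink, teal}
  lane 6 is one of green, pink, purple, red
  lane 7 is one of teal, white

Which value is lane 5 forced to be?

Among the 7 variables, blue fits only lane 3 (and all 7 values in {blue, green, pink, purple, red, teal, white} must be used), so lane 3 = blue.
The 6 still-open variables draw from only 6 values {green, pink, purple, red, teal, white}, so each is used; only lane 6 can be purple, hence lane 6 = purple.
The 5 still-open variables together cover exactly {green, pink, red, teal, white} — 5 values for 5 variables — and pink appears only in lane 5's list, so lane 5 = pink.

pink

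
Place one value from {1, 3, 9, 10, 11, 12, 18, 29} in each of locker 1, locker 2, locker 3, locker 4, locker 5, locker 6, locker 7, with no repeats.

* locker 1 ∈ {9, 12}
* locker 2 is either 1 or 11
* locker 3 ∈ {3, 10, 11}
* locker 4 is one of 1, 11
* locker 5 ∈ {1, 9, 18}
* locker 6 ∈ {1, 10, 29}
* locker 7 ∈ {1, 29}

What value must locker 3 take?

locker 2 and locker 4 between them cover only {1, 11} — a naked pair. Remove those values from locker 3, locker 5, locker 6, locker 7.
locker 7's domain is down to {29}, so locker 7 = 29. Eliminate 29 elsewhere: locker 6.
locker 6's domain is down to {10}, so locker 6 = 10. Strike 10 from locker 3.
So locker 3 = 3.

3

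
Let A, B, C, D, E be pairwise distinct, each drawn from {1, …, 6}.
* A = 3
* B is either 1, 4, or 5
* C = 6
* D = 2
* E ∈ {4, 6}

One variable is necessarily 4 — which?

A's domain is down to {3}, so A = 3.
C must be 6 (only option left). Strike 6 from E.
So 4 goes to E.

E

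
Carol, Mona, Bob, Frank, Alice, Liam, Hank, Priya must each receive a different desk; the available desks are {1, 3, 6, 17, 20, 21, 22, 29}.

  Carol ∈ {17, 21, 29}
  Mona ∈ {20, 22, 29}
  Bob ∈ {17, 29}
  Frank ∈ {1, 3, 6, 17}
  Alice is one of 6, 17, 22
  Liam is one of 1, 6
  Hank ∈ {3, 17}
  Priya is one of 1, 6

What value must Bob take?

29

Among the 8 variables, 20 fits only Mona (and all 8 values in {1, 3, 6, 17, 20, 21, 22, 29} must be used), so Mona = 20.
Among the 7 still-open variables, 21 fits only Carol (and all 7 values in {1, 3, 6, 17, 21, 22, 29} must be used), so Carol = 21.
The 6 still-open variables draw from only 6 values {1, 3, 6, 17, 22, 29}, so each is used; only Alice can be 22, hence Alice = 22.
The 5 still-open variables together cover exactly {1, 3, 6, 17, 29} — 5 values for 5 variables — and 29 appears only in Bob's list, so Bob = 29.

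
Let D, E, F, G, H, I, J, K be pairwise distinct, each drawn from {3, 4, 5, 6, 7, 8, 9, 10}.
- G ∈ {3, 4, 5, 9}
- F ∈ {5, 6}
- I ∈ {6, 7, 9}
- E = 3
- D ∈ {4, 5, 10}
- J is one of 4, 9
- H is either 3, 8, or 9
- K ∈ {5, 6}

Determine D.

E has just one choice, so E = 3. Remove 3 from G, H.
The 7 still-open variables draw from only 7 values {4, 5, 6, 7, 8, 9, 10}, so each is used; only I can be 7, hence I = 7.
Among the 6 still-open variables, 8 fits only H (and all 6 values in {4, 5, 6, 8, 9, 10} must be used), so H = 8.
The 5 still-open variables draw from only 5 values {4, 5, 6, 9, 10}, so each is used; only D can be 10, hence D = 10.

10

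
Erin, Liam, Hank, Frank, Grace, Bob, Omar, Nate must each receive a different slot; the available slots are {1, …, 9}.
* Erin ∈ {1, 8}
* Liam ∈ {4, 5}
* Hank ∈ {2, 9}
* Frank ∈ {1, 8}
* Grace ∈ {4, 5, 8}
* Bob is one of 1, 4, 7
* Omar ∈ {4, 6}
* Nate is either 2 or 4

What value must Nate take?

2

The 8 variables together cover exactly {1, 2, 4, 5, 6, 7, 8, 9} — 8 values for 8 variables — and 6 appears only in Omar's list, so Omar = 6.
The 7 still-open variables draw from only 7 values {1, 2, 4, 5, 7, 8, 9}, so each is used; only Bob can be 7, hence Bob = 7.
The 6 still-open variables draw from only 6 values {1, 2, 4, 5, 8, 9}, so each is used; only Hank can be 9, hence Hank = 9.
Among the 5 still-open variables, 2 fits only Nate (and all 5 values in {1, 2, 4, 5, 8} must be used), so Nate = 2.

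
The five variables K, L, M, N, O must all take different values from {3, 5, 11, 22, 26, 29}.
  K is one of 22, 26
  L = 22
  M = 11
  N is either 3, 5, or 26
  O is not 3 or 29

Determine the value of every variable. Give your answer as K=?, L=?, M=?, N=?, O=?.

L must be 22 (only option left). Eliminate 22 elsewhere: K, O.
That leaves M = 11. So O can't be 11.
That leaves K = 26. Eliminate 26 elsewhere: N, O.
O has just one choice, so O = 5. Remove 5 from N.
N has just one choice, so N = 3.

K=26, L=22, M=11, N=3, O=5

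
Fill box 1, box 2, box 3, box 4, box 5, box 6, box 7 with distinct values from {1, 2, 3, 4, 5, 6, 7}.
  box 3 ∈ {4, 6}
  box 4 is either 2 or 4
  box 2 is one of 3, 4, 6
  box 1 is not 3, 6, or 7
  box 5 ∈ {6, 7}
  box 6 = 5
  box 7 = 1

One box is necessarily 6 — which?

box 3

box 6 has just one choice, so box 6 = 5. Strike 5 from box 1.
box 7 has just one choice, so box 7 = 1. Eliminate 1 elsewhere: box 1.
The 5 still-open variables draw from only 5 values {2, 3, 4, 6, 7}, so each is used; only box 2 can be 3, hence box 2 = 3.
Among the 4 still-open variables, 7 fits only box 5 (and all 4 values in {2, 4, 6, 7} must be used), so box 5 = 7.
The 3 still-open variables together cover exactly {2, 4, 6} — 3 values for 3 variables — and 6 appears only in box 3's list, so box 3 = 6.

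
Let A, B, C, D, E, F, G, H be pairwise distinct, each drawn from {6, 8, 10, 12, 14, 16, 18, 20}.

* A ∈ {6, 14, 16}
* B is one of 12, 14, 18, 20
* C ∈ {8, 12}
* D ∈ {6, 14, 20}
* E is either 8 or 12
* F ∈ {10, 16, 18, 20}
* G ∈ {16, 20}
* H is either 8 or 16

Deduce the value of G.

20

Among the 8 variables, 10 fits only F (and all 8 values in {6, 8, 10, 12, 14, 16, 18, 20} must be used), so F = 10.
Among the 7 still-open variables, 18 fits only B (and all 7 values in {6, 8, 12, 14, 16, 18, 20} must be used), so B = 18.
The 2 variables C and E are confined to {8, 12}, which locks those values in; drop them from H.
H has just one choice, so H = 16. Strike 16 from A, G.
So G = 20.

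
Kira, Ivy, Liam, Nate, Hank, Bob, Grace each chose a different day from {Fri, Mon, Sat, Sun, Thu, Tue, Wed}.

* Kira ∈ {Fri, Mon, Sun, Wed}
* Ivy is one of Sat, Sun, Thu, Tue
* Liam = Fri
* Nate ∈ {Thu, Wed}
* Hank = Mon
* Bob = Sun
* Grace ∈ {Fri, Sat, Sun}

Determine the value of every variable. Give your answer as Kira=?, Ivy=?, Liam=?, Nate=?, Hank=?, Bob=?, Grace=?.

Kira=Wed, Ivy=Tue, Liam=Fri, Nate=Thu, Hank=Mon, Bob=Sun, Grace=Sat

Liam must be Fri (only option left). Remove Fri from Kira, Grace.
Hank has just one choice, so Hank = Mon. So Kira can't be Mon.
Bob must be Sun (only option left). Eliminate Sun elsewhere: Kira, Ivy, Grace.
That leaves Grace = Sat. Remove Sat from Ivy.
Kira's domain is down to {Wed}, so Kira = Wed. So Nate can't be Wed.
That leaves Nate = Thu. Eliminate Thu elsewhere: Ivy.
Ivy's domain is down to {Tue}, so Ivy = Tue.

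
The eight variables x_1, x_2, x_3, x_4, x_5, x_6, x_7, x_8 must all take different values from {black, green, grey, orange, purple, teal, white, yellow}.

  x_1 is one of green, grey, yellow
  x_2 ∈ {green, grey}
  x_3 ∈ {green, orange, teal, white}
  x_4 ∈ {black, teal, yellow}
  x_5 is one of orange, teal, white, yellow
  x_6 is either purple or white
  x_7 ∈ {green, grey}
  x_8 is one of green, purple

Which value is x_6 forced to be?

The 8 variables together cover exactly {black, green, grey, orange, purple, teal, white, yellow} — 8 values for 8 variables — and black appears only in x_4's list, so x_4 = black.
The 2 variables x_2 and x_7 are confined to {green, grey}, which locks those values in; drop them from x_1, x_3, x_8.
x_1's domain is down to {yellow}, so x_1 = yellow. Eliminate yellow elsewhere: x_5.
x_8 must be purple (only option left). So x_6 can't be purple.
So x_6 = white.

white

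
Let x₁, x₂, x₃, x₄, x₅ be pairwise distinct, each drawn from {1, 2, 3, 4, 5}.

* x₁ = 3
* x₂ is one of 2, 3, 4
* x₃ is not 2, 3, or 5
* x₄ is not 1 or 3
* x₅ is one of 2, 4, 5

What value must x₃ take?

1

x₁ must be 3 (only option left). Eliminate 3 elsewhere: x₂.
The 4 still-open variables draw from only 4 values {1, 2, 4, 5}, so each is used; only x₃ can be 1, hence x₃ = 1.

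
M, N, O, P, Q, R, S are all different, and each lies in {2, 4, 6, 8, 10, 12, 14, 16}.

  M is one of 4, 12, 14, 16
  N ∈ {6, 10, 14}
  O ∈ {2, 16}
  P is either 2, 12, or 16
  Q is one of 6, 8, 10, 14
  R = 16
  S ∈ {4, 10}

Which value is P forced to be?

R has just one choice, so R = 16. So M, O, P can't be 16.
O must be 2 (only option left). Strike 2 from P.
So P = 12.

12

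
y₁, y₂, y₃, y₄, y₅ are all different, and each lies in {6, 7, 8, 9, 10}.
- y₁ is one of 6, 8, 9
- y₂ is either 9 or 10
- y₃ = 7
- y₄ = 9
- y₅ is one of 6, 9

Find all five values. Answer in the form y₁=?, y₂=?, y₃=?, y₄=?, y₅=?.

y₃ must be 7 (only option left).
y₄ has just one choice, so y₄ = 9. Strike 9 from y₁, y₂, y₅.
That leaves y₅ = 6. Remove 6 from y₁.
y₁'s domain is down to {8}, so y₁ = 8.
That leaves y₂ = 10.

y₁=8, y₂=10, y₃=7, y₄=9, y₅=6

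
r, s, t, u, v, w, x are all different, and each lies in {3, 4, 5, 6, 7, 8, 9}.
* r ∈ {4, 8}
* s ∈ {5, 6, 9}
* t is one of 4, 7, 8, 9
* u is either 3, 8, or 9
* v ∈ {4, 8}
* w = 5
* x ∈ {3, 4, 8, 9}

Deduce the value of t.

w has just one choice, so w = 5. Eliminate 5 elsewhere: s.
Among the 6 still-open variables, 6 fits only s (and all 6 values in {3, 4, 6, 7, 8, 9} must be used), so s = 6.
The 5 still-open variables draw from only 5 values {3, 4, 7, 8, 9}, so each is used; only t can be 7, hence t = 7.

7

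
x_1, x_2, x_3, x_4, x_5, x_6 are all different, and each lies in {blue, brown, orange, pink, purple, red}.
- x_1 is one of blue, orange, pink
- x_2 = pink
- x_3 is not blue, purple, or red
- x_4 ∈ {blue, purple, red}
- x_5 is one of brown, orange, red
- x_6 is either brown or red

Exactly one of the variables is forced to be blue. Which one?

x_2's domain is down to {pink}, so x_2 = pink. Remove pink from x_1, x_3.
Among the 5 still-open variables, purple fits only x_4 (and all 5 values in {blue, brown, orange, purple, red} must be used), so x_4 = purple.
The 4 still-open variables draw from only 4 values {blue, brown, orange, red}, so each is used; only x_1 can be blue, hence x_1 = blue.

x_1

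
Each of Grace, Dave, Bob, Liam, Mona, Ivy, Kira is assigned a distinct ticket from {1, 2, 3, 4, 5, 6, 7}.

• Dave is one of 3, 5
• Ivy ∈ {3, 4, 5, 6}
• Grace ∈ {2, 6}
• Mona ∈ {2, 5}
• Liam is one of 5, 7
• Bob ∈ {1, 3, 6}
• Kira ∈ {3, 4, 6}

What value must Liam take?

7

Among the 7 variables, 1 fits only Bob (and all 7 values in {1, 2, 3, 4, 5, 6, 7} must be used), so Bob = 1.
The 6 still-open variables draw from only 6 values {2, 3, 4, 5, 6, 7}, so each is used; only Liam can be 7, hence Liam = 7.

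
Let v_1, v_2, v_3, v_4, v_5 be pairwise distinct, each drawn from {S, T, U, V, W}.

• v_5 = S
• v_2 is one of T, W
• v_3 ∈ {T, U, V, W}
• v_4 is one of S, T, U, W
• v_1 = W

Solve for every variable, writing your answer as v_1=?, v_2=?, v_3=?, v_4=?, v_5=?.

v_1 must be W (only option left). So v_2, v_3, v_4 can't be W.
v_2 has just one choice, so v_2 = T. Eliminate T elsewhere: v_3, v_4.
That leaves v_5 = S. Remove S from v_4.
v_4 has just one choice, so v_4 = U. Strike U from v_3.
v_3 has just one choice, so v_3 = V.

v_1=W, v_2=T, v_3=V, v_4=U, v_5=S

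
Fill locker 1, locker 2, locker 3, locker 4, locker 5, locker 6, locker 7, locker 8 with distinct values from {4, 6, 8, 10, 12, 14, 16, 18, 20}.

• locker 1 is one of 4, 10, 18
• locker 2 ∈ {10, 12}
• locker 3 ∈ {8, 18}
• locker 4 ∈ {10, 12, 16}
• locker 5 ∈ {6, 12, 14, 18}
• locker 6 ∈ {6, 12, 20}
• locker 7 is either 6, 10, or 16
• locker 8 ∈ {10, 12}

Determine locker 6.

20

The 2 variables locker 2 and locker 8 are confined to {10, 12}, which locks those values in; drop them from locker 1, locker 4, locker 5, locker 6, locker 7.
locker 4 has just one choice, so locker 4 = 16. So locker 7 can't be 16.
locker 7's domain is down to {6}, so locker 7 = 6. Remove 6 from locker 5, locker 6.
So locker 6 = 20.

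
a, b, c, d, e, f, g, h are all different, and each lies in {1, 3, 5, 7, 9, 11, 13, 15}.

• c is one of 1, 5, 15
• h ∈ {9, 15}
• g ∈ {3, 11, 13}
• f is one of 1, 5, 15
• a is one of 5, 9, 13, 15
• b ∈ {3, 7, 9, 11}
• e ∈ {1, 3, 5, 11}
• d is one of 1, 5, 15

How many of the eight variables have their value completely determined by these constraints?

3

The 8 variables together cover exactly {1, 3, 5, 7, 9, 11, 13, 15} — 8 values for 8 variables — and 7 appears only in b's list, so b = 7.
c, d, f share exactly the 3 values {1, 5, 15}; by pigeonhole those values go to them, so strike 1, 5, 15 from a, e, h.
h must be 9 (only option left). Strike 9 from a.
a's domain is down to {13}, so a = 13. Strike 13 from g.
Determined: a=13, b=7, h=9. The other variables each still have more than one consistent value. That makes 3.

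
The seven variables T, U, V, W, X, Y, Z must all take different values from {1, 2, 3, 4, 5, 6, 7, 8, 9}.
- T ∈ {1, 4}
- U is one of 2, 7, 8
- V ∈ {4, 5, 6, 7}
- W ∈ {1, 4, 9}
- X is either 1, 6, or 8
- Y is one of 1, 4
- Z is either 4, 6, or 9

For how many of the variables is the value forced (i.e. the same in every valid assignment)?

The 2 variables T and Y are confined to {1, 4}, which locks those values in; drop them from V, W, X, Z.
That leaves W = 9. Strike 9 from Z.
Z must be 6 (only option left). Strike 6 from V, X.
X's domain is down to {8}, so X = 8. So U can't be 8.
Determined: W=9, X=8, Z=6. The other variables each still have more than one consistent value. That makes 3.

3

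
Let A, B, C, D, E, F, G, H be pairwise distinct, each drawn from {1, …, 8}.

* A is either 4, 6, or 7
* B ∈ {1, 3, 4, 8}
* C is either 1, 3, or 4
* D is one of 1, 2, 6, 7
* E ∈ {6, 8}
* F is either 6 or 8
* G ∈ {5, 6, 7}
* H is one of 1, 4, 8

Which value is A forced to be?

The 8 variables draw from only 8 values {1, 2, 3, 4, 5, 6, 7, 8}, so each is used; only D can be 2, hence D = 2.
The 7 still-open variables draw from only 7 values {1, 3, 4, 5, 6, 7, 8}, so each is used; only G can be 5, hence G = 5.
The 6 still-open variables draw from only 6 values {1, 3, 4, 6, 7, 8}, so each is used; only A can be 7, hence A = 7.

7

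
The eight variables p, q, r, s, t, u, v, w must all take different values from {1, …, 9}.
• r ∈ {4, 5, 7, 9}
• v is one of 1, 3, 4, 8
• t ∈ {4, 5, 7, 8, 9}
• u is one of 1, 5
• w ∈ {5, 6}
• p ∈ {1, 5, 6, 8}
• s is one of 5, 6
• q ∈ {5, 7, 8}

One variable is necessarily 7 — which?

q

The 8 variables draw from only 8 values {1, 3, 4, 5, 6, 7, 8, 9}, so each is used; only v can be 3, hence v = 3.
s and w between them cover only {5, 6} — a naked pair. Remove those values from p, q, r, t, u.
u must be 1 (only option left). Eliminate 1 elsewhere: p.
p's domain is down to {8}, so p = 8. Eliminate 8 elsewhere: q, t.
So 7 goes to q.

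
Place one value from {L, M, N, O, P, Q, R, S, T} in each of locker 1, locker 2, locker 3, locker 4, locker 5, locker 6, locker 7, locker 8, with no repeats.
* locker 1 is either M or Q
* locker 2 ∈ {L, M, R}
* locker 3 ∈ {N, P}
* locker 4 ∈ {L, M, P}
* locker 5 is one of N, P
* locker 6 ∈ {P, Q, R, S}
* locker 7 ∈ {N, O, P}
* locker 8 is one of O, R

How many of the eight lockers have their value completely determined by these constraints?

4

Among the 8 variables, S fits only locker 6 (and all 8 values in {L, M, N, O, P, Q, R, S} must be used), so locker 6 = S.
The 7 still-open variables together cover exactly {L, M, N, O, P, Q, R} — 7 values for 7 variables — and Q appears only in locker 1's list, so locker 1 = Q.
locker 3 and locker 5 share exactly the 2 values {N, P}; by pigeonhole those values go to them, so strike N, P from locker 4, locker 7.
locker 7 has just one choice, so locker 7 = O. Remove O from locker 8.
That leaves locker 8 = R. Eliminate R elsewhere: locker 2.
Determined: locker 1=Q, locker 6=S, locker 7=O, locker 8=R. The other lockers each still have more than one consistent value. That makes 4.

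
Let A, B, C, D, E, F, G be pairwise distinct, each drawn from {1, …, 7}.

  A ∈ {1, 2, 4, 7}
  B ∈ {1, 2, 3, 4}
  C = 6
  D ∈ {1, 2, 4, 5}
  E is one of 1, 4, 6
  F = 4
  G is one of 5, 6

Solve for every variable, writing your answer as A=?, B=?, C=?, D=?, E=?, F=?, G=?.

C's domain is down to {6}, so C = 6. Remove 6 from E, G.
F must be 4 (only option left). So A, B, D, E can't be 4.
G must be 5 (only option left). So D can't be 5.
E must be 1 (only option left). Eliminate 1 elsewhere: A, B, D.
D must be 2 (only option left). Strike 2 from A, B.
That leaves A = 7.
That leaves B = 3.

A=7, B=3, C=6, D=2, E=1, F=4, G=5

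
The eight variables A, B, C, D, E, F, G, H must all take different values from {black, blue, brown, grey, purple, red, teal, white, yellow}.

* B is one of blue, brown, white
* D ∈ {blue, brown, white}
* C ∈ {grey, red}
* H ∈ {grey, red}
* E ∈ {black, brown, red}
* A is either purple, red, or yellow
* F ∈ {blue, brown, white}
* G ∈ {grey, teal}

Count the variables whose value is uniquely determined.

2

C and H between them cover only {grey, red} — a naked pair. Remove those values from A, E, G.
G has just one choice, so G = teal.
B, D, F between them cover only {blue, brown, white} — a naked triple. Remove those values from E.
E's domain is down to {black}, so E = black.
Determined: E=black, G=teal. The other variables each still have more than one consistent value. That makes 2.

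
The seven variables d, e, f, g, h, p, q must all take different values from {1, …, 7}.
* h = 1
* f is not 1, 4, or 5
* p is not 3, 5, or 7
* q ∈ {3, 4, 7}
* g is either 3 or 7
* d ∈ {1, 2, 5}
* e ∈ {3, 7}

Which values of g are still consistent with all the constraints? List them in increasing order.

h has just one choice, so h = 1. Eliminate 1 elsewhere: d, p.
The 6 still-open variables draw from only 6 values {2, 3, 4, 5, 6, 7}, so each is used; only d can be 5, hence d = 5.
e and g between them cover only {3, 7} — a naked pair. Remove those values from f, q.
That leaves q = 4. So p can't be 4.
No further eliminations apply; g can still be any of 3, 7.

3, 7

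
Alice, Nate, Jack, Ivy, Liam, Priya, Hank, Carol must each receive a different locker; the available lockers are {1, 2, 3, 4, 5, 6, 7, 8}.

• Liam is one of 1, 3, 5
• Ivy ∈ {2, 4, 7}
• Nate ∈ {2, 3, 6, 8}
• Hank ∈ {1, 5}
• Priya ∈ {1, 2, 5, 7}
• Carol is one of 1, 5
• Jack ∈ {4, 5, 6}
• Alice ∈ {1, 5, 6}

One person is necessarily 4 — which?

Jack

Among the 8 variables, 8 fits only Nate (and all 8 values in {1, 2, 3, 4, 5, 6, 7, 8} must be used), so Nate = 8.
The 7 still-open variables together cover exactly {1, 2, 3, 4, 5, 6, 7} — 7 values for 7 variables — and 3 appears only in Liam's list, so Liam = 3.
The 2 variables Hank and Carol are confined to {1, 5}, which locks those values in; drop them from Alice, Jack, Priya.
Alice must be 6 (only option left). Eliminate 6 elsewhere: Jack.
So 4 goes to Jack.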